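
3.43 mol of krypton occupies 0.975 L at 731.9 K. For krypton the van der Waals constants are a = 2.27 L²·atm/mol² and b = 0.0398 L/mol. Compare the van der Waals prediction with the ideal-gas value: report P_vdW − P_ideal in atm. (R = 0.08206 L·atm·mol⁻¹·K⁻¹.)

ΔP ≈ 6.31 atm

Ideal: P_ideal = nRT/V = (3.43)(0.08206)(731.9)/0.975 = 211.287 atm
vdW: P = nRT/(V − nb) − a n²/V² = 206.005/0.838486 − 26.7063/0.950625 = 245.687 − 28.0934 = 217.594 atm
ΔP = 217.594 − 211.287 = 6.31 atm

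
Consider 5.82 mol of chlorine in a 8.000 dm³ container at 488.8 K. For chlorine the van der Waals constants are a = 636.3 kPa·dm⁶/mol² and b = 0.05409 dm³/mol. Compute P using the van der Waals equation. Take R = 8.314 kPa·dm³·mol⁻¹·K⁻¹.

P ≈ 2741 kPa

P = nRT/(V − nb) − a n²/V²
nRT/(V − nb) = (5.82)(8.314)(488.8)/(8.000 − 5.82×0.05409) = 23652/7.6852 = 3077.6 kPa
a n²/V² = (636.3)(5.82)²/(8.000)² = 336.77 kPa
P = 3077.6 − 336.77 = 2741 kPa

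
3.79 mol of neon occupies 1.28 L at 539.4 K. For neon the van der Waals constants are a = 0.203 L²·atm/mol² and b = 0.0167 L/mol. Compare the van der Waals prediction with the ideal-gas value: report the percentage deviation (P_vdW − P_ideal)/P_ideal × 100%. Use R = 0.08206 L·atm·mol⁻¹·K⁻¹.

3.84 %

Ideal: P_ideal = nRT/V = (3.79)(0.08206)(539.4)/1.28 = 131.060 atm
vdW: P = nRT/(V − nb) − a n²/V² = 167.757/1.21671 − 2.91591/1.63840 = 137.878 − 1.77973 = 136.098 atm
% deviation = (136.098 − 131.060)/131.060 × 100% = 3.84%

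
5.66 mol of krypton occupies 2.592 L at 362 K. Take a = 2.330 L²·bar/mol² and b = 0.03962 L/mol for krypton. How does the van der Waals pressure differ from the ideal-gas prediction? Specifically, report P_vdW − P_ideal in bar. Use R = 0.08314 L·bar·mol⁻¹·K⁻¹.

ΔP ≈ -4.886 bar

Ideal: P_ideal = nRT/V = (5.66)(0.08314)(362)/2.592 = 65.7204 bar
vdW: P = nRT/(V − nb) − a n²/V² = 170.347/2.36775 − 74.6429/6.71846 = 71.9447 − 11.1101 = 60.8346 bar
ΔP = 60.8346 − 65.7204 = -4.886 bar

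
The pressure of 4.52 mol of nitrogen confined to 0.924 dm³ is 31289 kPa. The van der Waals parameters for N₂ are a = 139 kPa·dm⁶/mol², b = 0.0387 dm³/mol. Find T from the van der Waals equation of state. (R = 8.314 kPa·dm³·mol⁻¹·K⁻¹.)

T ≈ 690.0 K

T = (P + a n²/V²)(V − nb)/(nR)
P + a n²/V² = 31289 + (139)(4.52)²/(0.924)² = 34615 kPa
V − nb = 0.924 − (4.52)(0.0387) = 0.74908 dm³
T = (34615)(0.74908)/((4.52)(8.314)) = 690.0 K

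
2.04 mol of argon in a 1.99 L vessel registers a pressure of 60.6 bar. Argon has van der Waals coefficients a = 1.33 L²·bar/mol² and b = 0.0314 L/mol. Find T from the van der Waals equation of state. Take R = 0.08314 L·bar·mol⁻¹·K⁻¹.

T ≈ 704.0 K

T = (P + a n²/V²)(V − nb)/(nR)
P + a n²/V² = 60.6 + (1.33)(2.04)²/(1.99)² = 61.998 bar
V − nb = 1.99 − (2.04)(0.0314) = 1.9259 L
T = (61.998)(1.9259)/((2.04)(0.08314)) = 704.0 K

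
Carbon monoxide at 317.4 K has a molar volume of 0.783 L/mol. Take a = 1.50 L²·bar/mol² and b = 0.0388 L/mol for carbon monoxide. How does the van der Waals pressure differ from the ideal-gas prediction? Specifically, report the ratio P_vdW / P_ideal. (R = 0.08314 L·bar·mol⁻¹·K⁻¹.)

P_vdW / P_ideal ≈ 0.9795

Ideal: P_ideal = RT/V_m = (0.08314)(317.4)/0.783 = 33.7020 bar
vdW: P = RT/(V_m − b) − a/V_m² = 26.3886/0.744200 − 1.50/0.613089 = 35.4590 − 2.44663 = 33.0124 bar
Ratio = 33.0124/33.7020 = 0.9795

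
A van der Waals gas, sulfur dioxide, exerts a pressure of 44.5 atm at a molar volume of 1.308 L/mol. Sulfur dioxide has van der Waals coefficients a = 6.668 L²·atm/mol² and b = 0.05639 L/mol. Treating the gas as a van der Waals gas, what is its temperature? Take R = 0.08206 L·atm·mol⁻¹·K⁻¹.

T ≈ 738.2 K

T = (P + a/V_m²)(V_m − b)/R
P + a/V_m² = 44.5 + 6.668/(1.308)² = 48.397 atm
V_m − b = 1.308 − 0.05639 = 1.2516 L/mol
T = (48.397)(1.2516)/0.08206 = 738.2 K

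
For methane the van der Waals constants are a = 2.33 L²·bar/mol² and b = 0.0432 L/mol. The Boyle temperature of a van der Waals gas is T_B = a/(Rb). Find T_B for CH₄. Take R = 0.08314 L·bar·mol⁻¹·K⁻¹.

For a van der Waals gas the second virial coefficient B₂ = b − a/(RT) vanishes at T_B = a/(Rb).
T_B = 2.33/(0.08314×0.0432) = 2.33/0.0035916 = 648.7 K

T_B ≈ 648.7 K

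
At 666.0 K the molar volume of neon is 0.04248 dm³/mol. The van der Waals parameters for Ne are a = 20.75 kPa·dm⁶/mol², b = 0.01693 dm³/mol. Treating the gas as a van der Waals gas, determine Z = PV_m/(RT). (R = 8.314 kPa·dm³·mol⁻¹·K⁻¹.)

P = RT/(V_m − b) − a/V_m² = (8.314)(666.0)/(0.04248 − 0.01693) − 20.75/(0.04248)²
  = 5537.1/0.025550 − 11499 = 216716 − 11499 = 205217 kPa
Z = PV_m/(RT) = (205217)(0.04248)/((8.314)(666.0)) = 8717.6/5537.1 = 1.574

Z ≈ 1.574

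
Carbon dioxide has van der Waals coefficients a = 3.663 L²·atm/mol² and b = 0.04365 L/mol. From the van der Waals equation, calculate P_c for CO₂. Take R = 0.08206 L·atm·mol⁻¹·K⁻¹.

P_c ≈ 71.20 atm

For a van der Waals gas, P_c = a/(27b²).
P_c = 3.663/(27×(0.04365)²) = 3.663/0.051444 = 71.20 atm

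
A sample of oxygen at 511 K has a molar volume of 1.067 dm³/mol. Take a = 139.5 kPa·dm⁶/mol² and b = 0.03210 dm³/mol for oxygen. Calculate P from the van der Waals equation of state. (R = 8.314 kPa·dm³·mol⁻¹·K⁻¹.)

P = RT/(V_m − b) − a/V_m²
RT/(V_m − b) = (8.314)(511)/(1.067 − 0.03210) = 4248.5/1.0349 = 4105.2 kPa
a/V_m² = 139.5/(1.067)² = 122.53 kPa
P = 4105.2 − 122.53 = 3983 kPa

P ≈ 3983 kPa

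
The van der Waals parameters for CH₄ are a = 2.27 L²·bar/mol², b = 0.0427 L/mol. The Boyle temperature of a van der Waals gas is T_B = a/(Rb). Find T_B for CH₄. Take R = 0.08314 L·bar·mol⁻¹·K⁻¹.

T_B ≈ 639.4 K

For a van der Waals gas the second virial coefficient B₂ = b − a/(RT) vanishes at T_B = a/(Rb).
T_B = 2.27/(0.08314×0.0427) = 2.27/0.0035501 = 639.4 K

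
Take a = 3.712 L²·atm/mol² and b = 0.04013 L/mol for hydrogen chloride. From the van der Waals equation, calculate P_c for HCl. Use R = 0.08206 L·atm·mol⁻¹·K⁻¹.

P_c ≈ 85.37 atm

For a van der Waals gas, P_c = a/(27b²).
P_c = 3.712/(27×(0.04013)²) = 3.712/0.043481 = 85.37 atm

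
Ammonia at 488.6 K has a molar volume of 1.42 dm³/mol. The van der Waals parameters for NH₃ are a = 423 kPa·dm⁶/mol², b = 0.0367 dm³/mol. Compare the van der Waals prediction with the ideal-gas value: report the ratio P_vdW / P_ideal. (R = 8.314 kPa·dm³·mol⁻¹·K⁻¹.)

Ideal: P_ideal = RT/V_m = (8.314)(488.6)/1.42 = 2860.72 kPa
vdW: P = RT/(V_m − b) − a/V_m² = 4062.22/1.38330 − 423/2.01640 = 2936.62 − 209.780 = 2726.84 kPa
Ratio = 2726.84/2860.72 = 0.9532

P_vdW / P_ideal ≈ 0.9532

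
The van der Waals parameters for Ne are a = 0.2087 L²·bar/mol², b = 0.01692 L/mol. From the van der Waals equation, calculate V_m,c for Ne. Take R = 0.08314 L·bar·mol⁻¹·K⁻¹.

V_m,c ≈ 0.05076 L/mol

For a van der Waals gas, V_m,c = 3b.
V_m,c = 3×0.01692 = 0.05076 L/mol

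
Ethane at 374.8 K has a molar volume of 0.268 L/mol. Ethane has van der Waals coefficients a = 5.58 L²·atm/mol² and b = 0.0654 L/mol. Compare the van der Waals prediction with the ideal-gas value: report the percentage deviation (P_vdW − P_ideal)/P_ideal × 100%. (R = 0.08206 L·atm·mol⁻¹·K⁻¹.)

-35.42 %

Ideal: P_ideal = RT/V_m = (0.08206)(374.8)/0.268 = 114.762 atm
vdW: P = RT/(V_m − b) − a/V_m² = 30.7561/0.202600 − 5.58/0.0718240 = 151.807 − 77.6899 = 74.117 atm
% deviation = (74.117 − 114.762)/114.762 × 100% = -35.42%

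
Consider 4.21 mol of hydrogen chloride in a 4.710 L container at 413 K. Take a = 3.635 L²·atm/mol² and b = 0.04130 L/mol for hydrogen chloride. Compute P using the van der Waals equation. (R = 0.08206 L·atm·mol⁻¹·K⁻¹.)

P = nRT/(V − nb) − a n²/V²
nRT/(V − nb) = (4.21)(0.08206)(413)/(4.710 − 4.21×0.04130) = 142.68/4.5361 = 31.454 atm
a n²/V² = (3.635)(4.21)²/(4.710)² = 2.9042 atm
P = 31.454 − 2.9042 = 28.55 atm

P ≈ 28.55 atm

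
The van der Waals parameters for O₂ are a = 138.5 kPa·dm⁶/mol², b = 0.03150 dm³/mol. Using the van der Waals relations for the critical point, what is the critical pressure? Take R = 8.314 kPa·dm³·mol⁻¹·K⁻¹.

For a van der Waals gas, P_c = a/(27b²).
P_c = 138.5/(27×(0.03150)²) = 138.5/0.026791 = 5170 kPa

P_c ≈ 5170 kPa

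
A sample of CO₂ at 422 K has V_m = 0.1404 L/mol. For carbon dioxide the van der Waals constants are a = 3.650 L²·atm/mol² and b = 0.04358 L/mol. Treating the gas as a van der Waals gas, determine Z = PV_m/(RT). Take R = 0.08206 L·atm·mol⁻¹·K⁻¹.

P = RT/(V_m − b) − a/V_m² = (0.08206)(422)/(0.1404 − 0.04358) − 3.650/(0.1404)²
  = 34.629/0.096820 − 185.16 = 357.66 − 185.16 = 172.50 atm
Z = PV_m/(RT) = (172.50)(0.1404)/((0.08206)(422)) = 24.219/34.629 = 0.6994

Z ≈ 0.6994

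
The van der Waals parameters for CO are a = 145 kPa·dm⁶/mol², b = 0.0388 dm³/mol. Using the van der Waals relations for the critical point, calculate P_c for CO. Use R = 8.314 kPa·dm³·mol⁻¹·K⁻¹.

For a van der Waals gas, P_c = a/(27b²).
P_c = 145/(27×(0.0388)²) = 145/0.040647 = 3567 kPa

P_c ≈ 3567 kPa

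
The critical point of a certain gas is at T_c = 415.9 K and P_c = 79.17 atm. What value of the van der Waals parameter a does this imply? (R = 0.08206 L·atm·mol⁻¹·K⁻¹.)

a ≈ 6.207 L²·atm/mol²

From T_c = 8a/(27Rb) and P_c = a/(27b²): a = 27 R² T_c²/(64 P_c).
a = 27×(0.08206)²×(415.9)²/(64×79.17) = 31449/5066.9 = 6.207 L²·atm/mol²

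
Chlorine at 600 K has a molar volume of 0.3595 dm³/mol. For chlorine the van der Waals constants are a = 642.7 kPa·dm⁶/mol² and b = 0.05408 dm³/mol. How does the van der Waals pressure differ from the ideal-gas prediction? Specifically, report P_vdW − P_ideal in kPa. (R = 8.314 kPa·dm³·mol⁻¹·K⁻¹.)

Ideal: P_ideal = RT/V_m = (8.314)(600)/0.3595 = 13875.9 kPa
vdW: P = RT/(V_m − b) − a/V_m² = 4988.40/0.305420 − 642.7/0.129240 = 16332.9 − 4972.92 = 11360.0 kPa
ΔP = 11360.0 − 13875.9 = -2516 kPa

ΔP ≈ -2516 kPa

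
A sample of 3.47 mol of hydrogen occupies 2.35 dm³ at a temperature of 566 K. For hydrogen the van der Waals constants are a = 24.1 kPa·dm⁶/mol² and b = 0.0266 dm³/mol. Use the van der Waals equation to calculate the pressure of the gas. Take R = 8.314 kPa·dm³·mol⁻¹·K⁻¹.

P = nRT/(V − nb) − a n²/V²
nRT/(V − nb) = (3.47)(8.314)(566)/(2.35 − 3.47×0.0266) = 16329/2.2577 = 7232.6 kPa
a n²/V² = (24.1)(3.47)²/(2.35)² = 52.546 kPa
P = 7232.6 − 52.546 = 7180 kPa

P ≈ 7180 kPa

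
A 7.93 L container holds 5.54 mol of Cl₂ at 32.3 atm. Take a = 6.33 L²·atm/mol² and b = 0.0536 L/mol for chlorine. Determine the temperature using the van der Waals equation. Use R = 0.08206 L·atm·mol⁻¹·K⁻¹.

T = (P + a n²/V²)(V − nb)/(nR)
P + a n²/V² = 32.3 + (6.33)(5.54)²/(7.93)² = 35.389 atm
V − nb = 7.93 − (5.54)(0.0536) = 7.6331 L
T = (35.389)(7.6331)/((5.54)(0.08206)) = 594.2 K

T ≈ 594.2 K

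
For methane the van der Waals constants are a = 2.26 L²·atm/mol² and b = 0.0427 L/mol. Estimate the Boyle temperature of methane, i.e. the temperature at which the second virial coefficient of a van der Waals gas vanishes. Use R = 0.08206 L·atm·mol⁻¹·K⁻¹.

T_B ≈ 645.0 K

For a van der Waals gas the second virial coefficient B₂ = b − a/(RT) vanishes at T_B = a/(Rb).
T_B = 2.26/(0.08206×0.0427) = 2.26/0.0035040 = 645.0 K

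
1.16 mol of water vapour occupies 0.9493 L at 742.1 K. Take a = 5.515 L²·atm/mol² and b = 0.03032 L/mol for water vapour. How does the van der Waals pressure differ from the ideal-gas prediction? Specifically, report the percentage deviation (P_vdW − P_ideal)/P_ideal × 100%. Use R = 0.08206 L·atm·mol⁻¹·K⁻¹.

-7.22 %

Ideal: P_ideal = nRT/V = (1.16)(0.08206)(742.1)/0.9493 = 74.4129 atm
vdW: P = nRT/(V − nb) − a n²/V² = 70.6402/0.914129 − 7.42098/0.901170 = 77.2760 − 8.23483 = 69.0412 atm
% deviation = (69.0412 − 74.4129)/74.4129 × 100% = -7.22%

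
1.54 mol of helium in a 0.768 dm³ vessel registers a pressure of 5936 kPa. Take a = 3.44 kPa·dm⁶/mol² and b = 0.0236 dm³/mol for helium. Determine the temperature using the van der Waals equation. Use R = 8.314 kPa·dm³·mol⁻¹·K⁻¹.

T = (P + a n²/V²)(V − nb)/(nR)
P + a n²/V² = 5936 + (3.44)(1.54)²/(0.768)² = 5949.8 kPa
V − nb = 0.768 − (1.54)(0.0236) = 0.73166 dm³
T = (5949.8)(0.73166)/((1.54)(8.314)) = 340.0 K

T ≈ 340.0 K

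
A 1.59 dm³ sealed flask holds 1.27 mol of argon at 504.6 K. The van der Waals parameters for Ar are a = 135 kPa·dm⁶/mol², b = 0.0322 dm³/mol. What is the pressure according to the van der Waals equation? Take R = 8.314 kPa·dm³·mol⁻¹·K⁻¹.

P ≈ 3353 kPa

P = nRT/(V − nb) − a n²/V²
nRT/(V − nb) = (1.27)(8.314)(504.6)/(1.59 − 1.27×0.0322) = 5328.0/1.5491 = 3439.4 kPa
a n²/V² = (135)(1.27)²/(1.59)² = 86.129 kPa
P = 3439.4 − 86.129 = 3353 kPa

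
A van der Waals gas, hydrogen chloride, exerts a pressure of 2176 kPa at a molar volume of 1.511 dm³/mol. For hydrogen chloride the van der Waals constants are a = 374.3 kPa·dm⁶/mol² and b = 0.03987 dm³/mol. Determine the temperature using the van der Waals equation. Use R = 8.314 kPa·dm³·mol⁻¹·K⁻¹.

T ≈ 414.0 K

T = (P + a/V_m²)(V_m − b)/R
P + a/V_m² = 2176 + 374.3/(1.511)² = 2339.9 kPa
V_m − b = 1.511 − 0.03987 = 1.4711 dm³/mol
T = (2339.9)(1.4711)/8.314 = 414.0 K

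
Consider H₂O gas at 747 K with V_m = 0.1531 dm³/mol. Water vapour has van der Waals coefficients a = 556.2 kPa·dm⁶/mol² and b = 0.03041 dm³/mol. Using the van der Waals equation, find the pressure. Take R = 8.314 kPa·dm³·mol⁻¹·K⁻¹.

P = RT/(V_m − b) − a/V_m²
RT/(V_m − b) = (8.314)(747)/(0.1531 − 0.03041) = 6210.6/0.12269 = 50620 kPa
a/V_m² = 556.2/(0.1531)² = 23729 kPa
P = 50620 − 23729 = 26891 kPa

P ≈ 26891 kPa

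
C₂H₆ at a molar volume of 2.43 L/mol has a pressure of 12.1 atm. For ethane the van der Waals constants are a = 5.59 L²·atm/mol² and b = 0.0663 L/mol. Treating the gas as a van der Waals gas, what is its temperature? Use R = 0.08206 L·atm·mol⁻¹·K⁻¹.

T ≈ 375.8 K

T = (P + a/V_m²)(V_m − b)/R
P + a/V_m² = 12.1 + 5.59/(2.43)² = 13.047 atm
V_m − b = 2.43 − 0.0663 = 2.3637 L/mol
T = (13.047)(2.3637)/0.08206 = 375.8 K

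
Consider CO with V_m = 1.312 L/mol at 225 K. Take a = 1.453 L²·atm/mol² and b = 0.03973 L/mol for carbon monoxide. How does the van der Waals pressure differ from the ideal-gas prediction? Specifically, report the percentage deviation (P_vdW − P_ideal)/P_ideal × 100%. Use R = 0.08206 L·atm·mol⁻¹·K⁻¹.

Ideal: P_ideal = RT/V_m = (0.08206)(225)/1.312 = 14.0728 atm
vdW: P = RT/(V_m − b) − a/V_m² = 18.4635/1.27227 − 1.453/1.72134 = 14.5122 − 0.844110 = 13.6681 atm
% deviation = (13.6681 − 14.0728)/14.0728 × 100% = -2.88%

-2.88 %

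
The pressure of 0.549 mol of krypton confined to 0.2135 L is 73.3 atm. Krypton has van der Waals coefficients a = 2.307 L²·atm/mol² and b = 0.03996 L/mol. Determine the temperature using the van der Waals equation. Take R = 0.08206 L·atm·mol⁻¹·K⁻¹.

T ≈ 376.5 K

T = (P + a n²/V²)(V − nb)/(nR)
P + a n²/V² = 73.3 + (2.307)(0.549)²/(0.2135)² = 88.554 atm
V − nb = 0.2135 − (0.549)(0.03996) = 0.19156 L
T = (88.554)(0.19156)/((0.549)(0.08206)) = 376.5 K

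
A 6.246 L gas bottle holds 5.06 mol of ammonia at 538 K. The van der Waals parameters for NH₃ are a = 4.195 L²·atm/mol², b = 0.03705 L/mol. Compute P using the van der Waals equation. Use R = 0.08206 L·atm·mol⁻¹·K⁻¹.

P ≈ 34.12 atm

P = nRT/(V − nb) − a n²/V²
nRT/(V − nb) = (5.06)(0.08206)(538)/(6.246 − 5.06×0.03705) = 223.39/6.0585 = 36.872 atm
a n²/V² = (4.195)(5.06)²/(6.246)² = 2.7531 atm
P = 36.872 − 2.7531 = 34.12 atm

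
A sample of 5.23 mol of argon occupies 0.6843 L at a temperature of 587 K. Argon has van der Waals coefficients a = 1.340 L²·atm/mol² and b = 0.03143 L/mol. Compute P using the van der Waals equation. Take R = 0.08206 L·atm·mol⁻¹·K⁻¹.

P ≈ 406.3 atm

P = nRT/(V − nb) − a n²/V²
nRT/(V − nb) = (5.23)(0.08206)(587)/(0.6843 − 5.23×0.03143) = 251.93/0.51992 = 484.56 atm
a n²/V² = (1.340)(5.23)²/(0.6843)² = 78.274 atm
P = 484.56 − 78.274 = 406.3 atm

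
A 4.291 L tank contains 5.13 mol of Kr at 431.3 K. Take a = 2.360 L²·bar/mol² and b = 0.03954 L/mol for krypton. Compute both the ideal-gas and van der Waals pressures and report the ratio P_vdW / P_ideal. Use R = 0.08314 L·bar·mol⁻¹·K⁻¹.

P_vdW / P_ideal ≈ 0.9709

Ideal: P_ideal = nRT/V = (5.13)(0.08314)(431.3)/4.291 = 42.8695 bar
vdW: P = nRT/(V − nb) − a n²/V² = 183.953/4.08816 − 62.1079/18.4127 = 44.9965 − 3.37310 = 41.6234 bar
Ratio = 41.6234/42.8695 = 0.9709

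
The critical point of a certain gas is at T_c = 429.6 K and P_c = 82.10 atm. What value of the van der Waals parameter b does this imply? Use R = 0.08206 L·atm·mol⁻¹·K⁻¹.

b ≈ 0.05367 L/mol

From T_c = 8a/(27Rb) and P_c = a/(27b²): b = R T_c/(8 P_c).
b = (0.08206)(429.6)/(8×82.10) = 35.253/656.80 = 0.05367 L/mol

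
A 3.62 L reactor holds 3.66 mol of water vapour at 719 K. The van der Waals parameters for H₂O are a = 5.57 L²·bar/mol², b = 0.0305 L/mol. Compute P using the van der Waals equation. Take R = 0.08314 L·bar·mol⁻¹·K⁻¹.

P ≈ 56.67 bar

P = nRT/(V − nb) − a n²/V²
nRT/(V − nb) = (3.66)(0.08314)(719)/(3.62 − 3.66×0.0305) = 218.79/3.5084 = 62.362 bar
a n²/V² = (5.57)(3.66)²/(3.62)² = 5.6938 bar
P = 62.362 − 5.6938 = 56.67 bar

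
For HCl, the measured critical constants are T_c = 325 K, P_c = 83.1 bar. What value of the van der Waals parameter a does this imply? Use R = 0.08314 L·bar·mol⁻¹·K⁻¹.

a ≈ 3.707 L²·bar/mol²

From T_c = 8a/(27Rb) and P_c = a/(27b²): a = 27 R² T_c²/(64 P_c).
a = 27×(0.08314)²×(325)²/(64×83.1) = 19713/5318.4 = 3.707 L²·bar/mol²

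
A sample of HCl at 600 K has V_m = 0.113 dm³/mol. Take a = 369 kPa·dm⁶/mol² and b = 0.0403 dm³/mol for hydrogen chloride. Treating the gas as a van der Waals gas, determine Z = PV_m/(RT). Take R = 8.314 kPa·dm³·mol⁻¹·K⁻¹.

P = RT/(V_m − b) − a/V_m² = (8.314)(600)/(0.113 − 0.0403) − 369/(0.113)²
  = 4988.4/0.072700 − 28898 = 68616 − 28898 = 39718 kPa
Z = PV_m/(RT) = (39718)(0.113)/((8.314)(600)) = 4488.1/4988.4 = 0.8997

Z ≈ 0.8997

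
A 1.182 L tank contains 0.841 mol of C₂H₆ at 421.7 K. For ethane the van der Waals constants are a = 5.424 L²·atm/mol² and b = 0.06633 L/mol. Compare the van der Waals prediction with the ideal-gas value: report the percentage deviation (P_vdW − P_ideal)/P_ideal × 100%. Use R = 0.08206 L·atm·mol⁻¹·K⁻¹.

-6.20 %

Ideal: P_ideal = nRT/V = (0.841)(0.08206)(421.7)/1.182 = 24.6215 atm
vdW: P = nRT/(V − nb) − a n²/V² = 29.1026/1.12622 − 3.83629/1.39712 = 25.8410 − 2.74586 = 23.0951 atm
% deviation = (23.0951 − 24.6215)/24.6215 × 100% = -6.20%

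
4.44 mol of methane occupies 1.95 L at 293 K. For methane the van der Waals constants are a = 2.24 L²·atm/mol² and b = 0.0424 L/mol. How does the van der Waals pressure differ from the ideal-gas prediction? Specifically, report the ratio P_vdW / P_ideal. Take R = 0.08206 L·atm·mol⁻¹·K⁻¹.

Ideal: P_ideal = nRT/V = (4.44)(0.08206)(293)/1.95 = 54.7454 atm
vdW: P = nRT/(V − nb) − a n²/V² = 106.753/1.76174 − 44.1585/3.80250 = 60.5952 − 11.6130 = 48.9822 atm
Ratio = 48.9822/54.7454 = 0.8947

P_vdW / P_ideal ≈ 0.8947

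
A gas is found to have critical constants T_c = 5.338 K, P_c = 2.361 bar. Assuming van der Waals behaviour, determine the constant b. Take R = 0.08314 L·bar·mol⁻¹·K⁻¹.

From T_c = 8a/(27Rb) and P_c = a/(27b²): b = R T_c/(8 P_c).
b = (0.08314)(5.338)/(8×2.361) = 0.44380/18.888 = 0.02350 L/mol

b ≈ 0.02350 L/mol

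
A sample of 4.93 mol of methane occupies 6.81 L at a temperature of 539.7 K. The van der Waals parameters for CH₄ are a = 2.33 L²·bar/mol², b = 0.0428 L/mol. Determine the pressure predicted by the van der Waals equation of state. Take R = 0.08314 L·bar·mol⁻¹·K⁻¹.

P = nRT/(V − nb) − a n²/V²
nRT/(V − nb) = (4.93)(0.08314)(539.7)/(6.81 − 4.93×0.0428) = 221.21/6.5990 = 33.522 bar
a n²/V² = (2.33)(4.93)²/(6.81)² = 1.2211 bar
P = 33.522 − 1.2211 = 32.30 bar

P ≈ 32.30 bar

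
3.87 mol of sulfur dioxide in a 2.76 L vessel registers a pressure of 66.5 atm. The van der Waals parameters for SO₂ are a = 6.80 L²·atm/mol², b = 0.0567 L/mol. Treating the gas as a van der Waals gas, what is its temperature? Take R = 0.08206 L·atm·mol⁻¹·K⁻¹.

T ≈ 639.0 K

T = (P + a n²/V²)(V − nb)/(nR)
P + a n²/V² = 66.5 + (6.80)(3.87)²/(2.76)² = 79.869 atm
V − nb = 2.76 − (3.87)(0.0567) = 2.5406 L
T = (79.869)(2.5406)/((3.87)(0.08206)) = 639.0 K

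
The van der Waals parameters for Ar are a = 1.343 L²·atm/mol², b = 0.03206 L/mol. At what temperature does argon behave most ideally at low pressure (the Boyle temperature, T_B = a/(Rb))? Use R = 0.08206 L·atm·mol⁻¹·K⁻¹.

For a van der Waals gas the second virial coefficient B₂ = b − a/(RT) vanishes at T_B = a/(Rb).
T_B = 1.343/(0.08206×0.03206) = 1.343/0.0026308 = 510.5 K

T_B ≈ 510.5 K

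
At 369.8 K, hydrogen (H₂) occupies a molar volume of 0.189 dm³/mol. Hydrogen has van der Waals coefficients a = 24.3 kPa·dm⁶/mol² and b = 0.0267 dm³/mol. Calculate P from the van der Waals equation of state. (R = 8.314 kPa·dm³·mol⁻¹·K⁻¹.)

P = RT/(V_m − b) − a/V_m²
RT/(V_m − b) = (8.314)(369.8)/(0.189 − 0.0267) = 3074.5/0.16230 = 18943 kPa
a/V_m² = 24.3/(0.189)² = 680.27 kPa
P = 18943 − 680.27 = 18263 kPa

P ≈ 18263 kPa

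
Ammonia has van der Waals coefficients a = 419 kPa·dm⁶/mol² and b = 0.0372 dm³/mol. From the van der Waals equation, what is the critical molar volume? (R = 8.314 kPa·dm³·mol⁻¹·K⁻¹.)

V_m,c ≈ 0.1116 dm³/mol

For a van der Waals gas, V_m,c = 3b.
V_m,c = 3×0.0372 = 0.1116 dm³/mol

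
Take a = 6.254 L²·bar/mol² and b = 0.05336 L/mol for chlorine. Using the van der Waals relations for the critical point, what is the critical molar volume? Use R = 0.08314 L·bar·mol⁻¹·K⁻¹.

V_m,c ≈ 0.1601 L/mol

For a van der Waals gas, V_m,c = 3b.
V_m,c = 3×0.05336 = 0.1601 L/mol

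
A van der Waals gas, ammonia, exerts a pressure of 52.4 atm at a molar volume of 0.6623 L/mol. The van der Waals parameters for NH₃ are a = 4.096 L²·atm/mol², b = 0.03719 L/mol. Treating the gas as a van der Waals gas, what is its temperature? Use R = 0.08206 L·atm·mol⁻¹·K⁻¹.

T = (P + a/V_m²)(V_m − b)/R
P + a/V_m² = 52.4 + 4.096/(0.6623)² = 61.738 atm
V_m − b = 0.6623 − 0.03719 = 0.62511 L/mol
T = (61.738)(0.62511)/0.08206 = 470.3 K

T ≈ 470.3 K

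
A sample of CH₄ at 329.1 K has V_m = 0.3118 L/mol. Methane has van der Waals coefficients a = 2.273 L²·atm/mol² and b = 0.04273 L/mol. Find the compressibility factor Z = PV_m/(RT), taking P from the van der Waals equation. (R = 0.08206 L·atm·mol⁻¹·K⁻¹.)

Z ≈ 0.8889

P = RT/(V_m − b) − a/V_m² = (0.08206)(329.1)/(0.3118 − 0.04273) − 2.273/(0.3118)²
  = 27.006/0.26907 − 23.380 = 100.37 − 23.380 = 76.99 atm
Z = PV_m/(RT) = (76.99)(0.3118)/((0.08206)(329.1)) = 24.005/27.006 = 0.8889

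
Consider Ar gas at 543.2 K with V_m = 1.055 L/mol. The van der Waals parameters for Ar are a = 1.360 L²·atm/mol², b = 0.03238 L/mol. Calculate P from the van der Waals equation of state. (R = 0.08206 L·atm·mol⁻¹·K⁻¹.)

P ≈ 42.37 atm

P = RT/(V_m − b) − a/V_m²
RT/(V_m − b) = (0.08206)(543.2)/(1.055 − 0.03238) = 44.575/1.0226 = 43.590 atm
a/V_m² = 1.360/(1.055)² = 1.2219 atm
P = 43.590 − 1.2219 = 42.37 atm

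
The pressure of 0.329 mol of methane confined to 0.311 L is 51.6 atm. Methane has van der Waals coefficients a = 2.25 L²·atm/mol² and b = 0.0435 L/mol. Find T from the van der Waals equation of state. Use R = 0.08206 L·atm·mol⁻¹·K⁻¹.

T ≈ 594.7 K

T = (P + a n²/V²)(V − nb)/(nR)
P + a n²/V² = 51.6 + (2.25)(0.329)²/(0.311)² = 54.118 atm
V − nb = 0.311 − (0.329)(0.0435) = 0.29669 L
T = (54.118)(0.29669)/((0.329)(0.08206)) = 594.7 K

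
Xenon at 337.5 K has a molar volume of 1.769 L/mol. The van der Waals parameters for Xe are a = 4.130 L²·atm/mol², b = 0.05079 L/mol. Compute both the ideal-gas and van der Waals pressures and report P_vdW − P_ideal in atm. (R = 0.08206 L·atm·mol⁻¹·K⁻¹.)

Ideal: P_ideal = RT/V_m = (0.08206)(337.5)/1.769 = 15.6559 atm
vdW: P = RT/(V_m − b) − a/V_m² = 27.6953/1.71821 − 4.130/3.12936 = 16.1187 − 1.31976 = 14.7989 atm
ΔP = 14.7989 − 15.6559 = -0.857 atm

ΔP ≈ -0.857 atm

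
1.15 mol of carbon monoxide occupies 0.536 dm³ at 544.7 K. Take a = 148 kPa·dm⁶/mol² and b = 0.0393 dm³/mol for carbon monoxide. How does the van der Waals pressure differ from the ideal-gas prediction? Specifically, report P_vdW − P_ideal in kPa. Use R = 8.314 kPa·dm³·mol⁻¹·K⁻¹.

ΔP ≈ 213 kPa

Ideal: P_ideal = nRT/V = (1.15)(8.314)(544.7)/0.536 = 9716.29 kPa
vdW: P = nRT/(V − nb) − a n²/V² = 5207.93/0.490805 − 195.730/0.287296 = 10611.0 − 681.283 = 9929.7 kPa
ΔP = 9929.7 − 9716.29 = 213 kPa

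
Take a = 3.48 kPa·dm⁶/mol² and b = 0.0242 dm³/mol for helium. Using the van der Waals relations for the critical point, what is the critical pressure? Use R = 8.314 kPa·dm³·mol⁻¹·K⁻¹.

For a van der Waals gas, P_c = a/(27b²).
P_c = 3.48/(27×(0.0242)²) = 3.48/0.015812 = 220.1 kPa

P_c ≈ 220.1 kPa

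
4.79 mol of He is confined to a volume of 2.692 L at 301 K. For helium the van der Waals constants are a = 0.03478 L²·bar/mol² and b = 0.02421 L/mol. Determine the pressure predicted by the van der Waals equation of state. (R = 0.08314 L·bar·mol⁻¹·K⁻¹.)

P ≈ 46.42 bar

P = nRT/(V − nb) − a n²/V²
nRT/(V − nb) = (4.79)(0.08314)(301)/(2.692 − 4.79×0.02421) = 119.87/2.5760 = 46.533 bar
a n²/V² = (0.03478)(4.79)²/(2.692)² = 0.11012 bar
P = 46.533 − 0.11012 = 46.42 bar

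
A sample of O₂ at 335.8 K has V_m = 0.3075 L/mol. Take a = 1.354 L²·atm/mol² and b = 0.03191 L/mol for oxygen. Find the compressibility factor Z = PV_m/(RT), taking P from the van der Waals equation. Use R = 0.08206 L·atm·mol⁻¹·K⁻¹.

Z ≈ 0.9560

P = RT/(V_m − b) − a/V_m² = (0.08206)(335.8)/(0.3075 − 0.03191) − 1.354/(0.3075)²
  = 27.556/0.27559 − 14.320 = 99.989 − 14.320 = 85.669 atm
Z = PV_m/(RT) = (85.669)(0.3075)/((0.08206)(335.8)) = 26.343/27.556 = 0.9560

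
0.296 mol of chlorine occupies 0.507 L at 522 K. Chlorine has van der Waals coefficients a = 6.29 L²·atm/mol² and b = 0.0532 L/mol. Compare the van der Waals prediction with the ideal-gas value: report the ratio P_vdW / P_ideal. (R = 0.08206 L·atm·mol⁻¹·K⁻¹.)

Ideal: P_ideal = nRT/V = (0.296)(0.08206)(522)/0.507 = 25.0084 atm
vdW: P = nRT/(V − nb) − a n²/V² = 12.6793/0.491253 − 0.551105/0.257049 = 25.8101 − 2.14397 = 23.6661 atm
Ratio = 23.6661/25.0084 = 0.9463

P_vdW / P_ideal ≈ 0.9463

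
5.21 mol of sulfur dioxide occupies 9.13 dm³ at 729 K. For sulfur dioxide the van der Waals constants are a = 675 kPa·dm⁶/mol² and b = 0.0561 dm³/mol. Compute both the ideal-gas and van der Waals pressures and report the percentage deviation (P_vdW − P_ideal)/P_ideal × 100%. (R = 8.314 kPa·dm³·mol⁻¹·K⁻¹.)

-3.05 %

Ideal: P_ideal = nRT/V = (5.21)(8.314)(729)/9.13 = 3458.63 kPa
vdW: P = nRT/(V − nb) − a n²/V² = 31577.3/8.83772 − 18322.3/83.3569 = 3573.01 − 219.805 = 3353.21 kPa
% deviation = (3353.21 − 3458.63)/3458.63 × 100% = -3.05%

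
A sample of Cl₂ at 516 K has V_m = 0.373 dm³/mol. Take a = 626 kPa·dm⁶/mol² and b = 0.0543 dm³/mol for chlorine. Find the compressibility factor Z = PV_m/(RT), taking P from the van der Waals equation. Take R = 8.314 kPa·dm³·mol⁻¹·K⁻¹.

P = RT/(V_m − b) − a/V_m² = (8.314)(516)/(0.373 − 0.0543) − 626/(0.373)²
  = 4290.0/0.31870 − 4499.4 = 13461 − 4499.4 = 8962 kPa
Z = PV_m/(RT) = (8962)(0.373)/((8.314)(516)) = 3342.8/4290.0 = 0.7792

Z ≈ 0.7792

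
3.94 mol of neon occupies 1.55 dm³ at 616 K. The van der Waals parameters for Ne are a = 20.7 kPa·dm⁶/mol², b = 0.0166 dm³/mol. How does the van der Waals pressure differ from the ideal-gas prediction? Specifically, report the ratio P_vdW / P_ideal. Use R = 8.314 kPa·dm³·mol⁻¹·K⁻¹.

P_vdW / P_ideal ≈ 1.034

Ideal: P_ideal = nRT/V = (3.94)(8.314)(616)/1.55 = 13018.3 kPa
vdW: P = nRT/(V − nb) − a n²/V² = 20178.4/1.48460 − 321.339/2.40250 = 13591.8 − 133.752 = 13458.0 kPa
Ratio = 13458.0/13018.3 = 1.034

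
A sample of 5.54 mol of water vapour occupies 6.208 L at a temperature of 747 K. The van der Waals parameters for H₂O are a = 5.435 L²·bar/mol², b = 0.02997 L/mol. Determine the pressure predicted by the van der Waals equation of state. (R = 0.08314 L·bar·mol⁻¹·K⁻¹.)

P = nRT/(V − nb) − a n²/V²
nRT/(V − nb) = (5.54)(0.08314)(747)/(6.208 − 5.54×0.02997) = 344.06/6.0420 = 56.945 bar
a n²/V² = (5.435)(5.54)²/(6.208)² = 4.3283 bar
P = 56.945 − 4.3283 = 52.62 bar

P ≈ 52.62 bar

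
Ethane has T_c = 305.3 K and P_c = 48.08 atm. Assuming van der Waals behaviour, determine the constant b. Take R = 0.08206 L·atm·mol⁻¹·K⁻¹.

From T_c = 8a/(27Rb) and P_c = a/(27b²): b = R T_c/(8 P_c).
b = (0.08206)(305.3)/(8×48.08) = 25.053/384.64 = 0.06513 L/mol

b ≈ 0.06513 L/mol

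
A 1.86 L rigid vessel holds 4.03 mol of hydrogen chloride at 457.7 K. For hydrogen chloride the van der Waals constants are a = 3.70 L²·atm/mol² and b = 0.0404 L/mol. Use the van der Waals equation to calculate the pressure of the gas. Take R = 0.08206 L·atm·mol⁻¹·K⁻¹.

P ≈ 71.81 atm

P = nRT/(V − nb) − a n²/V²
nRT/(V − nb) = (4.03)(0.08206)(457.7)/(1.86 − 4.03×0.0404) = 151.36/1.6972 = 89.182 atm
a n²/V² = (3.70)(4.03)²/(1.86)² = 17.369 atm
P = 89.182 − 17.369 = 71.81 atm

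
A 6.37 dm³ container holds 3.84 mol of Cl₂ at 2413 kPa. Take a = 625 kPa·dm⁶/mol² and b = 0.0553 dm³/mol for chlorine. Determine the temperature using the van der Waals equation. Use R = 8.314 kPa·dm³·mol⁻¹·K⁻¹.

T = (P + a n²/V²)(V − nb)/(nR)
P + a n²/V² = 2413 + (625)(3.84)²/(6.37)² = 2640.1 kPa
V − nb = 6.37 − (3.84)(0.0553) = 6.1576 dm³
T = (2640.1)(6.1576)/((3.84)(8.314)) = 509.2 K

T ≈ 509.2 K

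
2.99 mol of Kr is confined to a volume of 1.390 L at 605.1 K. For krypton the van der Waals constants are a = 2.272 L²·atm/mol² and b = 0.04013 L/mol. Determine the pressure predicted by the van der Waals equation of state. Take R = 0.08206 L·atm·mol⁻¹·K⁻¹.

P = nRT/(V − nb) − a n²/V²
nRT/(V − nb) = (2.99)(0.08206)(605.1)/(1.390 − 2.99×0.04013) = 148.47/1.2700 = 116.91 atm
a n²/V² = (2.272)(2.99)²/(1.390)² = 10.513 atm
P = 116.91 − 10.513 = 106.4 atm

P ≈ 106.4 atm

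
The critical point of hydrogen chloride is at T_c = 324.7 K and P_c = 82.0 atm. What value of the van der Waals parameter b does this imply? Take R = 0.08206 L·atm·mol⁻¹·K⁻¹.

b ≈ 0.04062 L/mol

From T_c = 8a/(27Rb) and P_c = a/(27b²): b = R T_c/(8 P_c).
b = (0.08206)(324.7)/(8×82.0) = 26.645/656.00 = 0.04062 L/mol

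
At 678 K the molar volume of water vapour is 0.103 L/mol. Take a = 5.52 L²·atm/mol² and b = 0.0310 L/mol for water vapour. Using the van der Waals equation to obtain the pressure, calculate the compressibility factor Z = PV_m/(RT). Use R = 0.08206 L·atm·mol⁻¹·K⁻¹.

P = RT/(V_m − b) − a/V_m² = (0.08206)(678)/(0.103 − 0.0310) − 5.52/(0.103)²
  = 55.637/0.072000 − 520.31 = 772.74 − 520.31 = 252.43 atm
Z = PV_m/(RT) = (252.43)(0.103)/((0.08206)(678)) = 26.000/55.637 = 0.4673

Z ≈ 0.4673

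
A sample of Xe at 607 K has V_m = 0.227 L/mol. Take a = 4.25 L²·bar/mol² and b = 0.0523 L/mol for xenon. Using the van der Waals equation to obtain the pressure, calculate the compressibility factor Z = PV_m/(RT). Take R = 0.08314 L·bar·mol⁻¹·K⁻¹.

Z ≈ 0.9284

P = RT/(V_m − b) − a/V_m² = (0.08314)(607)/(0.227 − 0.0523) − 4.25/(0.227)²
  = 50.466/0.17470 − 82.478 = 288.87 − 82.478 = 206.39 bar
Z = PV_m/(RT) = (206.39)(0.227)/((0.08314)(607)) = 46.851/50.466 = 0.9284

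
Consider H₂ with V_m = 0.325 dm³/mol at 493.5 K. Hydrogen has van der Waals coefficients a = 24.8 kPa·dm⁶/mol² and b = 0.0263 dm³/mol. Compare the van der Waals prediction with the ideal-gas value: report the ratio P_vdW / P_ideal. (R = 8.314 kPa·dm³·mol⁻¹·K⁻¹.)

Ideal: P_ideal = RT/V_m = (8.314)(493.5)/0.325 = 12624.5 kPa
vdW: P = RT/(V_m − b) − a/V_m² = 4102.96/0.298700 − 24.8/0.105625 = 13736.1 − 234.793 = 13501.3 kPa
Ratio = 13501.3/12624.5 = 1.069

P_vdW / P_ideal ≈ 1.069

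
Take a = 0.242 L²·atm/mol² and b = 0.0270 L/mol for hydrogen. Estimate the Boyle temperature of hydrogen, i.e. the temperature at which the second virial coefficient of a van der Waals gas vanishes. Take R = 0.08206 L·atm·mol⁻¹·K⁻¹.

T_B ≈ 109.2 K

For a van der Waals gas the second virial coefficient B₂ = b − a/(RT) vanishes at T_B = a/(Rb).
T_B = 0.242/(0.08206×0.0270) = 0.242/0.0022156 = 109.2 K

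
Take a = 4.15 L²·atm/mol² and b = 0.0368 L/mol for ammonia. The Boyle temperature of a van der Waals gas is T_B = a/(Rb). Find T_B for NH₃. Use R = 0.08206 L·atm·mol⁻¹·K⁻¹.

For a van der Waals gas the second virial coefficient B₂ = b − a/(RT) vanishes at T_B = a/(Rb).
T_B = 4.15/(0.08206×0.0368) = 4.15/0.0030198 = 1374 K

T_B ≈ 1374 K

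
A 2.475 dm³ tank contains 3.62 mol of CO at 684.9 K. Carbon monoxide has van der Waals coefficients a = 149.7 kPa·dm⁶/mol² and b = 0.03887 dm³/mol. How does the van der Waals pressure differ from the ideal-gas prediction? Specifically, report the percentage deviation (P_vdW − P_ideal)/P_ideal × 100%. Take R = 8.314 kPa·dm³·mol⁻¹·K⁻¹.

2.18 %

Ideal: P_ideal = nRT/V = (3.62)(8.314)(684.9)/2.475 = 8328.57 kPa
vdW: P = nRT/(V − nb) − a n²/V² = 20613.2/2.33429 − 1961.73/6.12563 = 8830.61 − 320.250 = 8510.36 kPa
% deviation = (8510.36 − 8328.57)/8328.57 × 100% = 2.18%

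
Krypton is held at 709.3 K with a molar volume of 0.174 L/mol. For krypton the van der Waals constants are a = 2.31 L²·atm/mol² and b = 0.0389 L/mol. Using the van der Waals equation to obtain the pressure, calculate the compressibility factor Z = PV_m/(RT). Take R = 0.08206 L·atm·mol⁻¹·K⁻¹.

P = RT/(V_m − b) − a/V_m² = (0.08206)(709.3)/(0.174 − 0.0389) − 2.31/(0.174)²
  = 58.205/0.13510 − 76.298 = 430.83 − 76.298 = 354.53 atm
Z = PV_m/(RT) = (354.53)(0.174)/((0.08206)(709.3)) = 61.688/58.205 = 1.060

Z ≈ 1.060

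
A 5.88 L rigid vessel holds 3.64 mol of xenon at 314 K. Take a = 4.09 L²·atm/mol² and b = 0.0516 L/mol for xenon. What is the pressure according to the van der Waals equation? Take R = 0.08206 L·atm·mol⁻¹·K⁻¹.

P ≈ 14.91 atm

P = nRT/(V − nb) − a n²/V²
nRT/(V − nb) = (3.64)(0.08206)(314)/(5.88 − 3.64×0.0516) = 93.791/5.6922 = 16.477 atm
a n²/V² = (4.09)(3.64)²/(5.88)² = 1.5674 atm
P = 16.477 − 1.5674 = 14.91 atm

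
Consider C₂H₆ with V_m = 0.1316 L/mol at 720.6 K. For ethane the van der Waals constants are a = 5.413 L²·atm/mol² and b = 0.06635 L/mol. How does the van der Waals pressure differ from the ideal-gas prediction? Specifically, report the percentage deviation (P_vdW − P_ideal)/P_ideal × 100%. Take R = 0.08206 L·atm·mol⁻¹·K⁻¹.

Ideal: P_ideal = RT/V_m = (0.08206)(720.6)/0.1316 = 449.335 atm
vdW: P = RT/(V_m − b) − a/V_m² = 59.1324/0.0652500 − 5.413/0.0173186 = 906.244 − 312.554 = 593.690 atm
% deviation = (593.690 − 449.335)/449.335 × 100% = 32.13%

32.13 %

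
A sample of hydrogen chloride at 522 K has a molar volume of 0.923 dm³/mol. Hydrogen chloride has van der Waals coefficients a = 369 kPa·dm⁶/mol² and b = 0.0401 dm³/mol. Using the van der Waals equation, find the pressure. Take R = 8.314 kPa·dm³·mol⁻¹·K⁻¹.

P = RT/(V_m − b) − a/V_m²
RT/(V_m − b) = (8.314)(522)/(0.923 − 0.0401) = 4339.9/0.88290 = 4915.5 kPa
a/V_m² = 369/(0.923)² = 433.13 kPa
P = 4915.5 − 433.13 = 4482 kPa

P ≈ 4482 kPa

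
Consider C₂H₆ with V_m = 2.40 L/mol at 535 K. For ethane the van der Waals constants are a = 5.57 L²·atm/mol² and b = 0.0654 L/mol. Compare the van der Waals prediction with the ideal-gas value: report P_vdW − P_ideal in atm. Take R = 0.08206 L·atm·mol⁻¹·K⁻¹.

ΔP ≈ -0.455 atm

Ideal: P_ideal = RT/V_m = (0.08206)(535)/2.40 = 18.2925 atm
vdW: P = RT/(V_m − b) − a/V_m² = 43.9021/2.33460 − 5.57/5.76000 = 18.8050 − 0.967014 = 17.8380 atm
ΔP = 17.8380 − 18.2925 = -0.455 atm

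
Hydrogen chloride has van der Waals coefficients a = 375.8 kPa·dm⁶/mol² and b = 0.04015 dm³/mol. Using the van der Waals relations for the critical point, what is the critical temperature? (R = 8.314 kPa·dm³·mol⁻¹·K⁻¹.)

For a van der Waals gas, T_c = 8a/(27Rb).
T_c = 8×375.8/(27×8.314×0.04015) = 3006.4/9.0128 = 333.6 K

T_c ≈ 333.6 K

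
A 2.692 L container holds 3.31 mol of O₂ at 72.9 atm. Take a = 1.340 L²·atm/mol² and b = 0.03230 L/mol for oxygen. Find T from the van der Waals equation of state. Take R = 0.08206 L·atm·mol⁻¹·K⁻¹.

T = (P + a n²/V²)(V − nb)/(nR)
P + a n²/V² = 72.9 + (1.340)(3.31)²/(2.692)² = 74.926 atm
V − nb = 2.692 − (3.31)(0.03230) = 2.5851 L
T = (74.926)(2.5851)/((3.31)(0.08206)) = 713.1 K

T ≈ 713.1 K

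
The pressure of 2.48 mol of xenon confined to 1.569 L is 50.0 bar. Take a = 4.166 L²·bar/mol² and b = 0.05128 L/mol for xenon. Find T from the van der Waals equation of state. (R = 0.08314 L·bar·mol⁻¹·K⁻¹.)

T ≈ 422.4 K

T = (P + a n²/V²)(V − nb)/(nR)
P + a n²/V² = 50.0 + (4.166)(2.48)²/(1.569)² = 60.408 bar
V − nb = 1.569 − (2.48)(0.05128) = 1.4418 L
T = (60.408)(1.4418)/((2.48)(0.08314)) = 422.4 K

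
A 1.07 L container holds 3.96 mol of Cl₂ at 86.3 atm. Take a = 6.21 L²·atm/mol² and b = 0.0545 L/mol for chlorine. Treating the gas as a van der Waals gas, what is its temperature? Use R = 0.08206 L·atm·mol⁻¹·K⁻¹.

T = (P + a n²/V²)(V − nb)/(nR)
P + a n²/V² = 86.3 + (6.21)(3.96)²/(1.07)² = 171.36 atm
V − nb = 1.07 − (3.96)(0.0545) = 0.85418 L
T = (171.36)(0.85418)/((3.96)(0.08206)) = 450.4 K

T ≈ 450.4 K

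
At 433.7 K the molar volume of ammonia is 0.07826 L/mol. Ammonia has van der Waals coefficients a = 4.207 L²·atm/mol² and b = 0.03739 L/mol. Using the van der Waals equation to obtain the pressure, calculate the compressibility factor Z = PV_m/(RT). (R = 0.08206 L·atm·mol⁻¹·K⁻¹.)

P = RT/(V_m − b) − a/V_m² = (0.08206)(433.7)/(0.07826 − 0.03739) − 4.207/(0.07826)²
  = 35.589/0.040870 − 686.90 = 870.79 − 686.90 = 183.89 atm
Z = PV_m/(RT) = (183.89)(0.07826)/((0.08206)(433.7)) = 14.391/35.589 = 0.4044

Z ≈ 0.4044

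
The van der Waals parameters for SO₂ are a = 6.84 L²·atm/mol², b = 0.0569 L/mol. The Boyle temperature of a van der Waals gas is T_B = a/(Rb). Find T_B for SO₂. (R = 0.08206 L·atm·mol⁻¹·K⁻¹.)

For a van der Waals gas the second virial coefficient B₂ = b − a/(RT) vanishes at T_B = a/(Rb).
T_B = 6.84/(0.08206×0.0569) = 6.84/0.0046692 = 1465 K

T_B ≈ 1465 K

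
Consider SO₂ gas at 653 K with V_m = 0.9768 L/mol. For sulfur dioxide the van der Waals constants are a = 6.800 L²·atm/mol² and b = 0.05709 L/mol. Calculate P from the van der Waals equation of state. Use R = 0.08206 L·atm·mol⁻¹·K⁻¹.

P ≈ 51.14 atm

P = RT/(V_m − b) − a/V_m²
RT/(V_m − b) = (0.08206)(653)/(0.9768 − 0.05709) = 53.585/0.91971 = 58.263 atm
a/V_m² = 6.800/(0.9768)² = 7.1268 atm
P = 58.263 − 7.1268 = 51.14 atm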